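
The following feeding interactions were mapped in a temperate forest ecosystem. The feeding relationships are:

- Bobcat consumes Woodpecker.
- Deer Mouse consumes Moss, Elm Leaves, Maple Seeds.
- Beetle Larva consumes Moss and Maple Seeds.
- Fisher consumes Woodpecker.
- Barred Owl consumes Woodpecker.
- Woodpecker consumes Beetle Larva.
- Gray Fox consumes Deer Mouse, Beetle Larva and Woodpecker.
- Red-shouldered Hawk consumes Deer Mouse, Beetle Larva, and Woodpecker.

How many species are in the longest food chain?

4 species

One longest chain: Maple Seeds → Beetle Larva → Woodpecker → Red-shouldered Hawk.
It has 4 species and 3 links.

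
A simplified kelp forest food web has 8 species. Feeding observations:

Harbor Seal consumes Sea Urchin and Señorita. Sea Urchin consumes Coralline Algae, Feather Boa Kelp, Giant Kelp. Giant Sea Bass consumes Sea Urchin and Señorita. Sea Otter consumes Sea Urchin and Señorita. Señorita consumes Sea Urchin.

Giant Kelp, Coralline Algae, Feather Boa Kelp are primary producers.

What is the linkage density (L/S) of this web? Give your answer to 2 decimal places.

There are L = 10 links among S = 8 species.
L/S = 10/8 = 1.2500 ≈ 1.25.

L/S = 1.25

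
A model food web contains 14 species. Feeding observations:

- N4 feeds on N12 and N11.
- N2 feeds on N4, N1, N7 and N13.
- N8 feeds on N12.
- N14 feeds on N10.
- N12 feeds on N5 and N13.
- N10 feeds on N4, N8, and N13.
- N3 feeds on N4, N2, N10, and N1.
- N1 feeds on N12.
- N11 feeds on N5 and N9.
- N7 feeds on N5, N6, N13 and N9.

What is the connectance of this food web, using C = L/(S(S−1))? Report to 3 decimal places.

The web has S = 14 species and L = 24 feeding links.
C = L / (S(S−1)) = 24 / 182 = 0.1319 ≈ 0.132.

C = 0.132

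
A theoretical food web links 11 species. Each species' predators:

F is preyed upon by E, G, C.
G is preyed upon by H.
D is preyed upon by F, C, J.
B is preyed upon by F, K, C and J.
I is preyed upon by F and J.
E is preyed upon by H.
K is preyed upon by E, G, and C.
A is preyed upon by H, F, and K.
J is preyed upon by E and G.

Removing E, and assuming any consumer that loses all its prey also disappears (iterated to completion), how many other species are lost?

Remove E.
Every predator of it retains at least one other prey: H still has A, G.
No consumer loses all prey, so no secondary extinctions occur.

0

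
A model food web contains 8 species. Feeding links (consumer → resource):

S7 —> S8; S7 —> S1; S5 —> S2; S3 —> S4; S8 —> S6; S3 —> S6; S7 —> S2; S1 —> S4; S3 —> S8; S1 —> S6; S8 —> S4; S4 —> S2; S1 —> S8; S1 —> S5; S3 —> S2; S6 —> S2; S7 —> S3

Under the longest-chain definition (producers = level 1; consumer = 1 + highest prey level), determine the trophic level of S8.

S2 is a producer → level 1.
S4 eats S2 → level 2.
S8 eats S4 (level 2); other prey at levels: S6 2 → level 3.

Trophic level 3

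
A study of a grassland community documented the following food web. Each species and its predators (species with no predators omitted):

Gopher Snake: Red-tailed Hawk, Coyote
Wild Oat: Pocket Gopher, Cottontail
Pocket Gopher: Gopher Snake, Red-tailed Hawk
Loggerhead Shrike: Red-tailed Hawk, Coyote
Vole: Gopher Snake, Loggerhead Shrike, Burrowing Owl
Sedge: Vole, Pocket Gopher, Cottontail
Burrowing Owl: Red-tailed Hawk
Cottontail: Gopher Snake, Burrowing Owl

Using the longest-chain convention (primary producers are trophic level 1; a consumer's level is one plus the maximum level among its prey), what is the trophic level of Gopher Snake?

Trophic level 3

Sedge is a producer → level 1.
Vole eats Sedge → level 2.
Gopher Snake eats Vole (level 2); other prey at levels: Pocket Gopher 2, Cottontail 2 → level 3.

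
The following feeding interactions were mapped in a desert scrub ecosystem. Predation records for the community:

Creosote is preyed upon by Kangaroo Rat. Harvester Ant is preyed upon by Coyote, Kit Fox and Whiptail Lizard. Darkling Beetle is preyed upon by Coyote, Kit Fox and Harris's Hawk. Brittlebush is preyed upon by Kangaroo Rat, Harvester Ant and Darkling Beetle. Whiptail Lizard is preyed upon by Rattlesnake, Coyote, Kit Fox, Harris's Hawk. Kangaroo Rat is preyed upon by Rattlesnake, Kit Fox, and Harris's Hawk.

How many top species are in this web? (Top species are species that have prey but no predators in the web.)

Top species (has prey, but nothing eats it): Kit Fox, Coyote, Rattlesnake, Harris's Hawk.
Count: 4.

4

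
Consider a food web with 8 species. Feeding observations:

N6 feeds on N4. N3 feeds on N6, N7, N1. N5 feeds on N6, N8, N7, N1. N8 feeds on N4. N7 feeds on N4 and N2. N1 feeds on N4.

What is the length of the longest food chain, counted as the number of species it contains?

3 species

One longest chain: N4 → N1 → N3.
It has 3 species and 2 links.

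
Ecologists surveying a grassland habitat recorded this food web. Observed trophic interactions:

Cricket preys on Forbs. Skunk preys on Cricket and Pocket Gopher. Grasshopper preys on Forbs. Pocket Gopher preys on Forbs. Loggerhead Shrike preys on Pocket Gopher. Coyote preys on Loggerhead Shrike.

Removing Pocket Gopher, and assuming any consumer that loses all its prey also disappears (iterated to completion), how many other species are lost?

2

Remove Pocket Gopher.
Round 1: Loggerhead Shrike (all prey gone) → extinct.
Round 2: Coyote (all prey gone) → extinct.
No further losses. Total secondary extinctions: 2.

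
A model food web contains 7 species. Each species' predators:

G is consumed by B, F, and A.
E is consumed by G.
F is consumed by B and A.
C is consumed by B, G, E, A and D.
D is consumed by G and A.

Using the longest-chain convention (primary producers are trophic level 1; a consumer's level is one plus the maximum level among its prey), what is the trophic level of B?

C is a producer → level 1.
E eats C → level 2.
G eats E (level 2); other prey at levels: C 1, D 2 → level 3.
F eats G → level 4.
B eats F (level 4); other prey at levels: C 1, G 3 → level 5.

Trophic level 5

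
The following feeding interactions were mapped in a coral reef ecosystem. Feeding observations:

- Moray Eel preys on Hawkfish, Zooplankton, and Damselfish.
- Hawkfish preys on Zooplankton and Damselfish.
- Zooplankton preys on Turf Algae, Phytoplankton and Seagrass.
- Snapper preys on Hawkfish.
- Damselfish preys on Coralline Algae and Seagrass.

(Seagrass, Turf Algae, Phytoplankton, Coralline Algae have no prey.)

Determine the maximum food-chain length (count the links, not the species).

One longest chain: Seagrass → Zooplankton → Hawkfish → Moray Eel.
It has 4 species and 3 links.

3 links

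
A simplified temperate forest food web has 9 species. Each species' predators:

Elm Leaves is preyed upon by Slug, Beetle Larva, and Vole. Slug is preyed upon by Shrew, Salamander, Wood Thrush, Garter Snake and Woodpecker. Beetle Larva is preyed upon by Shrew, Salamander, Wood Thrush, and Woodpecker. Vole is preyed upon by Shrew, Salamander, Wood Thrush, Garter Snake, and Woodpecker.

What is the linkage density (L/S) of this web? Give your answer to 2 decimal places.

L/S = 1.89

There are L = 17 links among S = 9 species.
L/S = 17/9 = 1.8889 ≈ 1.89.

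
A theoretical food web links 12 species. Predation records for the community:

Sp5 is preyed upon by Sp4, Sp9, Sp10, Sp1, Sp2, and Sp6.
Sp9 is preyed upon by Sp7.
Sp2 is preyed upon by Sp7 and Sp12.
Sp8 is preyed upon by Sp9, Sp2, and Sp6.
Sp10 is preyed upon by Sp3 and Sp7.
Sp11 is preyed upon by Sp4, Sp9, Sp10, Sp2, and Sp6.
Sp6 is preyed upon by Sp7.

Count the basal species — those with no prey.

Basal species (no prey listed): Sp5, Sp8, Sp11.
Count: 3.

3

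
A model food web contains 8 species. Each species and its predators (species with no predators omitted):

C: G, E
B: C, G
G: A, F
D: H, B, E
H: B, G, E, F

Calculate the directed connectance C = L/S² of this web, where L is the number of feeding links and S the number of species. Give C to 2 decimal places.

The web has S = 8 species and L = 13 feeding links.
C = L / S² = 13 / 64 = 0.2031 ≈ 0.20.

C = 0.20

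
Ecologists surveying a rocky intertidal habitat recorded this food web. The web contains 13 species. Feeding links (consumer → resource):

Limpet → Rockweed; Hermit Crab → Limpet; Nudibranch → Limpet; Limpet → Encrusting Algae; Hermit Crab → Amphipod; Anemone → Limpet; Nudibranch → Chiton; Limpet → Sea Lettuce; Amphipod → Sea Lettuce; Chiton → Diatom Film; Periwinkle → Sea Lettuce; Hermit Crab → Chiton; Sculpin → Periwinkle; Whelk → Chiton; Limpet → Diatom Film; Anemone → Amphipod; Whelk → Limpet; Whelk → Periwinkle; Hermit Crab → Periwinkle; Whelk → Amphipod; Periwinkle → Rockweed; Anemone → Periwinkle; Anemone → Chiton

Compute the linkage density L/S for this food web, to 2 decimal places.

There are L = 23 links among S = 13 species.
L/S = 23/13 = 1.7692 ≈ 1.77.

L/S = 1.77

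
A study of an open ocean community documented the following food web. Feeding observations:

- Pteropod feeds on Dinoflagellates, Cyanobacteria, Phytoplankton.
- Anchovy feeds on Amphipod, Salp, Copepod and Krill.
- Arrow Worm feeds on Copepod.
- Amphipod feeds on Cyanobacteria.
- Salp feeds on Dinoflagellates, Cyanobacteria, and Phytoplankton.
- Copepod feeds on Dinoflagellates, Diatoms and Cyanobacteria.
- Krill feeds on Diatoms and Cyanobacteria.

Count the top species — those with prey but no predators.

Top species (has prey, but nothing eats it): Pteropod, Arrow Worm, Anchovy.
Count: 3.

3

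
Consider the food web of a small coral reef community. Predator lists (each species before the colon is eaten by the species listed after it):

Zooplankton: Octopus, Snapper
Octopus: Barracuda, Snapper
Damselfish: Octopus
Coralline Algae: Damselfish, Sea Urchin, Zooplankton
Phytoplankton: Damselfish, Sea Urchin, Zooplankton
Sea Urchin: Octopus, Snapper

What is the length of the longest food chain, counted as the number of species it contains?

One longest chain: Coralline Algae → Damselfish → Octopus → Barracuda.
It has 4 species and 3 links.

4 species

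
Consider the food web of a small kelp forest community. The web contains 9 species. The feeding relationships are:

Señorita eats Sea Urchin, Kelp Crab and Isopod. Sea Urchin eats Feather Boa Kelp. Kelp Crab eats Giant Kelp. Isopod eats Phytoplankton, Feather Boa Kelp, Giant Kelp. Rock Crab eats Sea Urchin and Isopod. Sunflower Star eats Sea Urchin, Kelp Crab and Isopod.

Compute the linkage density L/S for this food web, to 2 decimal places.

L/S = 1.44

There are L = 13 links among S = 9 species.
L/S = 13/9 = 1.4444 ≈ 1.44.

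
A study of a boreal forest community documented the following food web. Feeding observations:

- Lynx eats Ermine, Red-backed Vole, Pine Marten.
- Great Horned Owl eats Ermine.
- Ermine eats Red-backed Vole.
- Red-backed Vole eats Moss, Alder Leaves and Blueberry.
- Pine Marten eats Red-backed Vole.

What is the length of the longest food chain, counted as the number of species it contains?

One longest chain: Alder Leaves → Red-backed Vole → Pine Marten → Lynx.
It has 4 species and 3 links.

4 species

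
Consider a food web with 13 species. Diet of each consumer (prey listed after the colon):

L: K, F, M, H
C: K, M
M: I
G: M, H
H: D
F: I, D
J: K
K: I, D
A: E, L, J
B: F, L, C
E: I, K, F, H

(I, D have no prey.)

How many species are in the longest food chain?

4 species

One longest chain: I → K → L → B.
It has 4 species and 3 links.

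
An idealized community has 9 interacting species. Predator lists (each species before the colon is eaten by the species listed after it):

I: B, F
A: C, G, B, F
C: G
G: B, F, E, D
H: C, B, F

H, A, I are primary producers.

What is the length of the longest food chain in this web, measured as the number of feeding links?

3 links

One longest chain: H → C → G → B.
It has 4 species and 3 links.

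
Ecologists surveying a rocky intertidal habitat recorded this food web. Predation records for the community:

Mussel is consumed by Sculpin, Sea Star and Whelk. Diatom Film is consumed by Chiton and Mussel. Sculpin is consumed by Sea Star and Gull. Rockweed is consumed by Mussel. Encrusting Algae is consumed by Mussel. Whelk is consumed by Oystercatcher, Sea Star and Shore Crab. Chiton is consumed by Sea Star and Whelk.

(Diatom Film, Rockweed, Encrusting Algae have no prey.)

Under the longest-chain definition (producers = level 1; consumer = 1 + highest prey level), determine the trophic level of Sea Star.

Trophic level 4

Diatom Film is a producer → level 1.
Mussel eats Diatom Film (level 1); other prey at levels: Rockweed 1, Encrusting Algae 1 → level 2.
Whelk eats Mussel (level 2); other prey at levels: Chiton 2 → level 3.
Sea Star eats Whelk (level 3); other prey at levels: Mussel 2, Chiton 2, Sculpin 3 → level 4.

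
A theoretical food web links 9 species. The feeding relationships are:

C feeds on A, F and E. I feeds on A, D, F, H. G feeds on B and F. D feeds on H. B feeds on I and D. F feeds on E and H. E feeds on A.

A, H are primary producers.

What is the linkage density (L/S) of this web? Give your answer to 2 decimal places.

L/S = 1.67

There are L = 15 links among S = 9 species.
L/S = 15/9 = 1.6667 ≈ 1.67.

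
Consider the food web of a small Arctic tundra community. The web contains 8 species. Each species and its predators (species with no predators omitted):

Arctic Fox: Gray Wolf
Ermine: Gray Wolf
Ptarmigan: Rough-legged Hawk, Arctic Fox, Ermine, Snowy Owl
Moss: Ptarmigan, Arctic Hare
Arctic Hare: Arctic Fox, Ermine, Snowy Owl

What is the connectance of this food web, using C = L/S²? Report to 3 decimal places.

The web has S = 8 species and L = 11 feeding links.
C = L / S² = 11 / 64 = 0.1719 ≈ 0.172.

C = 0.172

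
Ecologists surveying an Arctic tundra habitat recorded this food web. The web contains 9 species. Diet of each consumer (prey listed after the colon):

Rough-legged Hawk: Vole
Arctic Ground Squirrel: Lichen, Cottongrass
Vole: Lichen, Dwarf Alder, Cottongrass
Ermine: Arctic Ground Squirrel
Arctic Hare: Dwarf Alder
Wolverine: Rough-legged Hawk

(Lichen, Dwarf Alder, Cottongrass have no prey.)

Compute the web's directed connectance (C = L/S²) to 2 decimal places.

The web has S = 9 species and L = 9 feeding links.
C = L / S² = 9 / 81 = 0.1111 ≈ 0.11.

C = 0.11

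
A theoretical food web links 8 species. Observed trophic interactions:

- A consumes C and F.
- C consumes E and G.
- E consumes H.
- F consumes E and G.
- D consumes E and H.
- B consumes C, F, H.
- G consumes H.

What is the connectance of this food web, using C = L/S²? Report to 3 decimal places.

C = 0.203

The web has S = 8 species and L = 13 feeding links.
C = L / S² = 13 / 64 = 0.2031 ≈ 0.203.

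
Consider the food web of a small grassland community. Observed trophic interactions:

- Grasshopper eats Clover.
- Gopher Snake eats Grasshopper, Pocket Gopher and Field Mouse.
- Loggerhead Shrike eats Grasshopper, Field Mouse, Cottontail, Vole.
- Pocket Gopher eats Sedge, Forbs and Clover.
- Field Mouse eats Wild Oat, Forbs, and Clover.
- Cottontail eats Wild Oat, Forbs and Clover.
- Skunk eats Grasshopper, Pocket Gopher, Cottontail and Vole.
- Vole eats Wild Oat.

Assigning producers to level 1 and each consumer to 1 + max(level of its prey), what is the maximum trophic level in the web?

Producers (level 1): Sedge, Clover, Wild Oat, Forbs.
Sedge → Pocket Gopher → Gopher Snake gives Gopher Snake level 3.
No species has a prey at level 3, so no species reaches level 4.

3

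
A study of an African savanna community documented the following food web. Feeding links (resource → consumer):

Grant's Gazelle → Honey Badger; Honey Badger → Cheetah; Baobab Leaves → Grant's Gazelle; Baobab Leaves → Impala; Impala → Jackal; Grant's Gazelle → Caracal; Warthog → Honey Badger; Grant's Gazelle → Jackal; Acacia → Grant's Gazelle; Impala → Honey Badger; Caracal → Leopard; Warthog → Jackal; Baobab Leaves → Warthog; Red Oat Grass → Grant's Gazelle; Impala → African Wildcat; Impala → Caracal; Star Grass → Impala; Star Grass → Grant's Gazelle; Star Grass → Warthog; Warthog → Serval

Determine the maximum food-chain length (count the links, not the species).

One longest chain: Star Grass → Grant's Gazelle → Honey Badger → Cheetah.
It has 4 species and 3 links.

3 links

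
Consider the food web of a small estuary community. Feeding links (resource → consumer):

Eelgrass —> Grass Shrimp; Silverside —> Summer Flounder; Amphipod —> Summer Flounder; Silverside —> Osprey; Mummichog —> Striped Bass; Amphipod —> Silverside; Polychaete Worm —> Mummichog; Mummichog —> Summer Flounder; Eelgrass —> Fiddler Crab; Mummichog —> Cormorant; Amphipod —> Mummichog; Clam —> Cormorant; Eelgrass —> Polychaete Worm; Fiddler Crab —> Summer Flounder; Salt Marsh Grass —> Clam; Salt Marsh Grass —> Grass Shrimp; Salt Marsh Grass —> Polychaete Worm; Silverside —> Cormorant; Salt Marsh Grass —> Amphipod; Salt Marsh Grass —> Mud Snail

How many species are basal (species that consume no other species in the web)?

2

Basal species (no prey listed): Eelgrass, Salt Marsh Grass.
Count: 2.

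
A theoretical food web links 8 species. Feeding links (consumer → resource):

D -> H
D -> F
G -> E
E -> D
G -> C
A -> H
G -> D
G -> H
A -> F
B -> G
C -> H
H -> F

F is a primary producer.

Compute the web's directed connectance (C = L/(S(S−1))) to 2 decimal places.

The web has S = 8 species and L = 12 feeding links.
C = L / (S(S−1)) = 12 / 56 = 0.2143 ≈ 0.21.

C = 0.21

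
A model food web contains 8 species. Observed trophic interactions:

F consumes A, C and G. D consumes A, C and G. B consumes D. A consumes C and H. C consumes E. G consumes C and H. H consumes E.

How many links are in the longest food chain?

One longest chain: E → H → A → D → B.
It has 5 species and 4 links.

4 links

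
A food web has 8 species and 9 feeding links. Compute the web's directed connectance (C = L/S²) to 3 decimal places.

The web has S = 8 species and L = 9 feeding links.
C = L / S² = 9 / 64 = 0.1406 ≈ 0.141.

C = 0.141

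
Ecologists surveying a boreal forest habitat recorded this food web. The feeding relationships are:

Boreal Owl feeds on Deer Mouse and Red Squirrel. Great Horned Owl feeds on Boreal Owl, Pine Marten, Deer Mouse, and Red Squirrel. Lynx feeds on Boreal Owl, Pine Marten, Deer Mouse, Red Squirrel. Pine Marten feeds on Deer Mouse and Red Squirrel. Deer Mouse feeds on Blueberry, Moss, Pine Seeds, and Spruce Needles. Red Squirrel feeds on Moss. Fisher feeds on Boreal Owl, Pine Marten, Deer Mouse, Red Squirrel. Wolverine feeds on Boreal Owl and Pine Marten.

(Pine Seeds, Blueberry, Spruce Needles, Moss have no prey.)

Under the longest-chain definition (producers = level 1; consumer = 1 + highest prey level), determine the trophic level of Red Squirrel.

Moss is a producer → level 1.
Red Squirrel eats Moss → level 2.

Trophic level 2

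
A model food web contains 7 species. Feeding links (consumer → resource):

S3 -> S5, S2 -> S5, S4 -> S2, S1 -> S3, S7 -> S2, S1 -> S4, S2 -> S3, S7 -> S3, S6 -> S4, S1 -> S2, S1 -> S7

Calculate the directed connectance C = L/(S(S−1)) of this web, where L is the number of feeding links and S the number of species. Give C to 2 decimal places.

The web has S = 7 species and L = 11 feeding links.
C = L / (S(S−1)) = 11 / 42 = 0.2619 ≈ 0.26.

C = 0.26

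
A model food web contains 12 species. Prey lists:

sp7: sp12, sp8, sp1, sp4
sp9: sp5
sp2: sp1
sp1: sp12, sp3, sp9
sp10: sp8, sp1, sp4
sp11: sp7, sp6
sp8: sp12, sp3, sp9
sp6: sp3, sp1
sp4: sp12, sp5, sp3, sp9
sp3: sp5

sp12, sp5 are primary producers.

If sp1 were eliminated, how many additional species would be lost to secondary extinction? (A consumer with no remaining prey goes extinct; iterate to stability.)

Remove sp1.
Round 1: sp2 (all prey gone) → extinct.
No further losses. Total secondary extinctions: 1.

1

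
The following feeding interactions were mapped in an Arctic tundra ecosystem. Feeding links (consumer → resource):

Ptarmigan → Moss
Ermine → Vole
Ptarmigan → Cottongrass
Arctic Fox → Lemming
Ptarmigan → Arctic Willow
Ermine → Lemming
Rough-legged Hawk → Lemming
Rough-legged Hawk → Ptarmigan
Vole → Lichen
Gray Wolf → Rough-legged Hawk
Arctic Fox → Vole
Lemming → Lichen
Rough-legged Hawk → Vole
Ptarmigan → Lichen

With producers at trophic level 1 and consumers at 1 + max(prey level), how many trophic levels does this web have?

Producers (level 1): Moss, Cottongrass, Lichen, Arctic Willow.
Moss → Ptarmigan → Rough-legged Hawk → Gray Wolf gives Gray Wolf level 4.
No species has a prey at level 4, so no species reaches level 5.

4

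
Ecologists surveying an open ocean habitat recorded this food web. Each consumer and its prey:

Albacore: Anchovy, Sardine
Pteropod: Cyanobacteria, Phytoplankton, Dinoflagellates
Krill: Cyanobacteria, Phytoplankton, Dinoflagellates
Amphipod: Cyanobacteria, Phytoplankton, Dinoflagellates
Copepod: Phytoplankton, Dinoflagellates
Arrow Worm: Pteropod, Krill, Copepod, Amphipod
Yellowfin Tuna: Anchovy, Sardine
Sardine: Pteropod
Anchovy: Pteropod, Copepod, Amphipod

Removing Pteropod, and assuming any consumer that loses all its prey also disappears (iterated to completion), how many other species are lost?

Remove Pteropod.
Round 1: Sardine (all prey gone) → extinct.
No further losses. Total secondary extinctions: 1.

1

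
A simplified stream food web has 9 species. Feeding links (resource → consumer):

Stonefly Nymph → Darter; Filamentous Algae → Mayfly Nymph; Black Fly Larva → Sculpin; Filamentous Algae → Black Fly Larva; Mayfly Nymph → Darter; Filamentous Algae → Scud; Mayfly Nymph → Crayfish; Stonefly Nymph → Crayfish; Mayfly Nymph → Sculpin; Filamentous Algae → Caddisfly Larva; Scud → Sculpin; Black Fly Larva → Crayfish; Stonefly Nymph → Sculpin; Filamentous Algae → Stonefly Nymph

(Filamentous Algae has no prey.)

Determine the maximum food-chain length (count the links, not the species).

One longest chain: Filamentous Algae → Stonefly Nymph → Crayfish.
It has 3 species and 2 links.

2 links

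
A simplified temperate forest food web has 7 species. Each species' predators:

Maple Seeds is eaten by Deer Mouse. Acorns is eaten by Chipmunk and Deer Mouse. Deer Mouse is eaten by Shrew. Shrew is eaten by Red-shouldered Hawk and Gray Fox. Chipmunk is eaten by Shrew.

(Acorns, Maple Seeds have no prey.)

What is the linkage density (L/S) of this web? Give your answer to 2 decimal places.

L/S = 1.00

There are L = 7 links among S = 7 species.
L/S = 7/7 = 1.0000 ≈ 1.00.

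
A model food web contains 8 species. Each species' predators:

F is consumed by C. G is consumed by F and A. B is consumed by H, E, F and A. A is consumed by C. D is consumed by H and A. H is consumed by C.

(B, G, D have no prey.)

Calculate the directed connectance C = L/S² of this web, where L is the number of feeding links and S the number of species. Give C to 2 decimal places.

The web has S = 8 species and L = 11 feeding links.
C = L / S² = 11 / 64 = 0.1719 ≈ 0.17.

C = 0.17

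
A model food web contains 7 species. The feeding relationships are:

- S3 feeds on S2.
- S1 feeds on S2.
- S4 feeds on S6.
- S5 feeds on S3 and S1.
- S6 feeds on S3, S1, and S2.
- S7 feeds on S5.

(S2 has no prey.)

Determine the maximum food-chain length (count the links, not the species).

3 links

One longest chain: S2 → S3 → S6 → S4.
It has 4 species and 3 links.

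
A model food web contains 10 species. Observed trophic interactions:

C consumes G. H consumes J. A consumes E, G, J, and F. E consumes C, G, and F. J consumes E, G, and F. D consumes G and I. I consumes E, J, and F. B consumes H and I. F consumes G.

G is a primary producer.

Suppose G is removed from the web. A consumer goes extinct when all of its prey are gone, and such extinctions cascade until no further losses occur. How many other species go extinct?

9

Remove G.
Round 1: C (all prey gone), F (all prey gone) → extinct.
Round 2: E (all prey gone) → extinct.
Round 3: J (all prey gone) → extinct.
Round 4: H (all prey gone), I (all prey gone), A (all prey gone) → extinct.
Round 5: D (all prey gone), B (all prey gone) → extinct.
No further losses. Total secondary extinctions: 9.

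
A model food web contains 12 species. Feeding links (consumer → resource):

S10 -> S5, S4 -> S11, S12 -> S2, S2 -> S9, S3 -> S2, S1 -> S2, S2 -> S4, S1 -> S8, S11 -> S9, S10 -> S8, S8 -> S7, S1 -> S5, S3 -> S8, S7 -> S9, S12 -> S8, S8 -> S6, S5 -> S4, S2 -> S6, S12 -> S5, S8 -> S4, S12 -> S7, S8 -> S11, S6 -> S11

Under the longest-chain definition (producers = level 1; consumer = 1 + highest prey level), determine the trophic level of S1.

Trophic level 5

S9 is a producer → level 1.
S11 eats S9 → level 2.
S6 eats S11 → level 3.
S8 eats S6 (level 3); other prey at levels: S7 2, S11 2, S4 3 → level 4.
S1 eats S8 (level 4); other prey at levels: S5 4, S2 4 → level 5.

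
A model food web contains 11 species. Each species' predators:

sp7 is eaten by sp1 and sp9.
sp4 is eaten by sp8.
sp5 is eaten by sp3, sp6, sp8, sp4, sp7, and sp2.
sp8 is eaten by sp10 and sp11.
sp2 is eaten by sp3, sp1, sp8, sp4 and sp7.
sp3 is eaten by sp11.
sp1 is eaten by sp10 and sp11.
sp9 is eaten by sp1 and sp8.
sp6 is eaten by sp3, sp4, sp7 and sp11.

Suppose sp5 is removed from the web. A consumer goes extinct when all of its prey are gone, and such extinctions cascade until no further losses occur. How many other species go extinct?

10

Remove sp5.
Round 1: sp6 (all prey gone), sp2 (all prey gone) → extinct.
Round 2: sp4 (all prey gone), sp7 (all prey gone), sp3 (all prey gone) → extinct.
Round 3: sp9 (all prey gone) → extinct.
Round 4: sp8 (all prey gone), sp1 (all prey gone) → extinct.
Round 5: sp10 (all prey gone), sp11 (all prey gone) → extinct.
No further losses. Total secondary extinctions: 10.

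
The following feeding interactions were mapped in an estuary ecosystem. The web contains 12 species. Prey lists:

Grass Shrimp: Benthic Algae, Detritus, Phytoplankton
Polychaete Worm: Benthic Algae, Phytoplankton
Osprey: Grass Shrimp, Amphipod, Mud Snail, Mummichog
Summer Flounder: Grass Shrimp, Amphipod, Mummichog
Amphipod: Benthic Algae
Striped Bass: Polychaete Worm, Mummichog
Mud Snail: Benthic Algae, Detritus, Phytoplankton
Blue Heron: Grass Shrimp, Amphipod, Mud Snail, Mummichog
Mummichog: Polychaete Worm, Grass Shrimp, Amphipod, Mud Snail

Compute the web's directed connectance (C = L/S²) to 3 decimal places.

The web has S = 12 species and L = 26 feeding links.
C = L / S² = 26 / 144 = 0.1806 ≈ 0.181.

C = 0.181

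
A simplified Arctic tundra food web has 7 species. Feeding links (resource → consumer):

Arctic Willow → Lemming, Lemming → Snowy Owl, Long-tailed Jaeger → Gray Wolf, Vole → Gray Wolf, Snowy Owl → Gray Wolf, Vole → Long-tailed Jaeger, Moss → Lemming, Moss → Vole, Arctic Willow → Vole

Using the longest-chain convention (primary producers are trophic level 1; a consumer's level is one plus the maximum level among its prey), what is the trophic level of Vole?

Arctic Willow is a producer → level 1.
Vole eats Arctic Willow (level 1); other prey at levels: Moss 1 → level 2.

Trophic level 2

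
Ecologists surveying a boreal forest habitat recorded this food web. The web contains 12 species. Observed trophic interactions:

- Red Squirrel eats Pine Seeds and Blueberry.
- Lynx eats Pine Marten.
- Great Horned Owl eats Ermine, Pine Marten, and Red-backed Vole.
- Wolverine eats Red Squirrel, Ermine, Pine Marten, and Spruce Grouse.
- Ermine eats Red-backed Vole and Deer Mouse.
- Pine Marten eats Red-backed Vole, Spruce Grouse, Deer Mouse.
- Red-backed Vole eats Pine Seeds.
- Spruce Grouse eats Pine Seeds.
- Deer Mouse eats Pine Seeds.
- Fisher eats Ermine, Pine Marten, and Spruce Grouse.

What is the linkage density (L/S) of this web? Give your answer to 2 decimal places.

L/S = 1.75

There are L = 21 links among S = 12 species.
L/S = 21/12 = 1.7500 ≈ 1.75.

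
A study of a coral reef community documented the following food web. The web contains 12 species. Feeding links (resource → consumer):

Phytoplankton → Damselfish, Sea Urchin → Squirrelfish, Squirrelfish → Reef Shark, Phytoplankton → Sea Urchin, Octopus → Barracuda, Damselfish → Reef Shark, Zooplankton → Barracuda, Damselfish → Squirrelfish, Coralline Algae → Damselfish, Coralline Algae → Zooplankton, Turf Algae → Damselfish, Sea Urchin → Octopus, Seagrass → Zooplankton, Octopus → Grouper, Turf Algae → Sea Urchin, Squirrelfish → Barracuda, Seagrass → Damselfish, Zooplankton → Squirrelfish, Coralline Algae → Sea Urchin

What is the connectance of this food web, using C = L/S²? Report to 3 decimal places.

C = 0.132

The web has S = 12 species and L = 19 feeding links.
C = L / S² = 19 / 144 = 0.1319 ≈ 0.132.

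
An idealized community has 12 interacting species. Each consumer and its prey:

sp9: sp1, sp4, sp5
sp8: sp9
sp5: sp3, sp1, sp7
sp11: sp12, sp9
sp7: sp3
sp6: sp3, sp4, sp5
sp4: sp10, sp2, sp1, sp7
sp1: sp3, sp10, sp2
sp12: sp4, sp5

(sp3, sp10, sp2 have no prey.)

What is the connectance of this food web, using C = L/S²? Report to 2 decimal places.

C = 0.15

The web has S = 12 species and L = 22 feeding links.
C = L / S² = 22 / 144 = 0.1528 ≈ 0.15.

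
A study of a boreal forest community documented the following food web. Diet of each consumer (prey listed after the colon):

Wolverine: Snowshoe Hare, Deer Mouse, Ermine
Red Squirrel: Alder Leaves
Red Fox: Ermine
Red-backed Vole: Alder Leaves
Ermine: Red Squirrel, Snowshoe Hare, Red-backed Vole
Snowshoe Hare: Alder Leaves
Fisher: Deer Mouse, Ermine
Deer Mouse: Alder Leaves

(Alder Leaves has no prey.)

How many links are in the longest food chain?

3 links

One longest chain: Alder Leaves → Red Squirrel → Ermine → Wolverine.
It has 4 species and 3 links.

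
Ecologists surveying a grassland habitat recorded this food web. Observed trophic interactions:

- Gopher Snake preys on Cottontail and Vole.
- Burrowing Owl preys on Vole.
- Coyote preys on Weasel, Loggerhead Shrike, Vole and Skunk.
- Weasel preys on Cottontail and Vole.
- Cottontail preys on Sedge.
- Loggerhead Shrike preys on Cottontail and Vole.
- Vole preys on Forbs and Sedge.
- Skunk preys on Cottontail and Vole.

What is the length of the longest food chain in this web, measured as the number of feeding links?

One longest chain: Sedge → Cottontail → Weasel → Coyote.
It has 4 species and 3 links.

3 links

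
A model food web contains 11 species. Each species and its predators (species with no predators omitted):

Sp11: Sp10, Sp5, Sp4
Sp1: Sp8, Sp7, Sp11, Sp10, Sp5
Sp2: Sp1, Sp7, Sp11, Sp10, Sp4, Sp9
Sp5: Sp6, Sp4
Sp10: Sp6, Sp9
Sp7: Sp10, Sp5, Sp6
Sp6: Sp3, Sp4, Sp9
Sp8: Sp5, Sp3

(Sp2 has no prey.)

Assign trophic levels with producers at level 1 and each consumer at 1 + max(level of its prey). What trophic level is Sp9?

Sp2 is a producer → level 1.
Sp1 eats Sp2 → level 2.
Sp7 eats Sp1 (level 2); other prey at levels: Sp2 1 → level 3.
Sp10 eats Sp7 (level 3); other prey at levels: Sp2 1, Sp1 2, Sp11 3 → level 4.
Sp6 eats Sp10 (level 4); other prey at levels: Sp7 3, Sp5 4 → level 5.
Sp9 eats Sp6 (level 5); other prey at levels: Sp2 1, Sp10 4 → level 6.

Trophic level 6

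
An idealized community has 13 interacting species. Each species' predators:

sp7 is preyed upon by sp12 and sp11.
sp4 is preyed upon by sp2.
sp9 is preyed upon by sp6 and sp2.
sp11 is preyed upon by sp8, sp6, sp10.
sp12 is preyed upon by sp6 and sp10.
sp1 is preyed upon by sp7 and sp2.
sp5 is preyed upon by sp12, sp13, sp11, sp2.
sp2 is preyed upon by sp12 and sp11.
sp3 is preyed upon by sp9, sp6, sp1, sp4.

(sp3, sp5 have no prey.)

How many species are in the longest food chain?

One longest chain: sp3 → sp4 → sp2 → sp11 → sp8.
It has 5 species and 4 links.

5 species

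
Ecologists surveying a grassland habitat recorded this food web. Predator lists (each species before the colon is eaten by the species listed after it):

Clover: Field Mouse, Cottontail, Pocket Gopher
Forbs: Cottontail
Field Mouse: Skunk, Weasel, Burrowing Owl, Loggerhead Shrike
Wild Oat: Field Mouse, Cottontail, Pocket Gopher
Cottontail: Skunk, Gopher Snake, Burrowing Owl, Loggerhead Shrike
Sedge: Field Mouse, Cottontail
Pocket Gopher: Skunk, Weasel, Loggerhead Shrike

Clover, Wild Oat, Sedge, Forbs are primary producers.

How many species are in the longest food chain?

One longest chain: Clover → Field Mouse → Skunk.
It has 3 species and 2 links.

3 species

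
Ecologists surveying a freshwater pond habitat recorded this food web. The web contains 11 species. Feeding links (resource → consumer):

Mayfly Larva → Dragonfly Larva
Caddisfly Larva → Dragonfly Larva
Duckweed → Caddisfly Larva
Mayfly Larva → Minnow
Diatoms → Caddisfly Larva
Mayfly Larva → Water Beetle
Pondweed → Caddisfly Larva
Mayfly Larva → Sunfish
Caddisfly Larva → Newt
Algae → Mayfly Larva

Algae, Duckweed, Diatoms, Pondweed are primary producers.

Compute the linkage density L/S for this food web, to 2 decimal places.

L/S = 0.91

There are L = 10 links among S = 11 species.
L/S = 10/11 = 0.9091 ≈ 0.91.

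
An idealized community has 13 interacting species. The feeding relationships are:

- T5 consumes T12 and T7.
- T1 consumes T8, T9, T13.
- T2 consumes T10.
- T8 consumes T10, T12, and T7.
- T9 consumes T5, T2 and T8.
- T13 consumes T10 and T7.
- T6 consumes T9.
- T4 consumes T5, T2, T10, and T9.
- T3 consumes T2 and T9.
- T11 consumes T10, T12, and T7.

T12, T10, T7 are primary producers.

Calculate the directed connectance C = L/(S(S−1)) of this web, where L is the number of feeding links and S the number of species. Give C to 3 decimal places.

The web has S = 13 species and L = 24 feeding links.
C = L / (S(S−1)) = 24 / 156 = 0.1538 ≈ 0.154.

C = 0.154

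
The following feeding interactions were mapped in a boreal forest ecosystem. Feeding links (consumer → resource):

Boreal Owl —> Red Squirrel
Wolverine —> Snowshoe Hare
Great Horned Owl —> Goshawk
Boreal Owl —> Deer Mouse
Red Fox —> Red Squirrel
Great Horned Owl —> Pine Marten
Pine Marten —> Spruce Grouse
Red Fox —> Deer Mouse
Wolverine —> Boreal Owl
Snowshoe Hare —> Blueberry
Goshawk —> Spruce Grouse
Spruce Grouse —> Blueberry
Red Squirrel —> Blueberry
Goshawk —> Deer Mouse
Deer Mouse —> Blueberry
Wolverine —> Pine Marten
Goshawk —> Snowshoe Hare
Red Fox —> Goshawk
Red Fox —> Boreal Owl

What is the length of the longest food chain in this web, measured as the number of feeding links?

3 links

One longest chain: Blueberry → Spruce Grouse → Pine Marten → Wolverine.
It has 4 species and 3 links.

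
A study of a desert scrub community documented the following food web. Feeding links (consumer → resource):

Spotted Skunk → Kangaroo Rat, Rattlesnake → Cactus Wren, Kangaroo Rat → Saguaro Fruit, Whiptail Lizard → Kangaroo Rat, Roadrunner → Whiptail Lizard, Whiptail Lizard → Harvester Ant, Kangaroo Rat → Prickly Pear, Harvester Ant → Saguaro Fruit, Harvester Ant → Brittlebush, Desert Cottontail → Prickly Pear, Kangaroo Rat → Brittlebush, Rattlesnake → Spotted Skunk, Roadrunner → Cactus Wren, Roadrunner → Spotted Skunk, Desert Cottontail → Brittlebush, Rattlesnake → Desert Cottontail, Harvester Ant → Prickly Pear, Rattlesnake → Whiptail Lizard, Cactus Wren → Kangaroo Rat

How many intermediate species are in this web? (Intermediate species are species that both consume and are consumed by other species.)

6

Intermediate species (has both prey and predators): Harvester Ant, Kangaroo Rat, Desert Cottontail, Cactus Wren, Whiptail Lizard, Spotted Skunk.
Count: 6.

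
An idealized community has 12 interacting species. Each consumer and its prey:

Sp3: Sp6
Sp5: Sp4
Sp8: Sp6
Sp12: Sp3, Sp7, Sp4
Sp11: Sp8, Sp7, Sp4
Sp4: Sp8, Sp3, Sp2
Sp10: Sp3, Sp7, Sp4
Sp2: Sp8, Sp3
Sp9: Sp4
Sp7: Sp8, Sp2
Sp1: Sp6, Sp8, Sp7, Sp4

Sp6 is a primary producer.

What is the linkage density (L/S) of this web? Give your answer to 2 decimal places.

There are L = 24 links among S = 12 species.
L/S = 24/12 = 2.0000 ≈ 2.00.

L/S = 2.00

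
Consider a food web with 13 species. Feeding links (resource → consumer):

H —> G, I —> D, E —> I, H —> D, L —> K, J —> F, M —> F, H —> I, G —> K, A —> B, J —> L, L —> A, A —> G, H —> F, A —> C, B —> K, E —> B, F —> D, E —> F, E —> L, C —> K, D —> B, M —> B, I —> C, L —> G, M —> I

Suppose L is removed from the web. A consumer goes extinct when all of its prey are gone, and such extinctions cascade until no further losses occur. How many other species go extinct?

1

Remove L.
Round 1: A (all prey gone) → extinct.
No further losses. Total secondary extinctions: 1.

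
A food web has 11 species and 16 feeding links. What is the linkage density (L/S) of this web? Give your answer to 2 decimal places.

L/S = 1.45

There are L = 16 links among S = 11 species.
L/S = 16/11 = 1.4545 ≈ 1.45.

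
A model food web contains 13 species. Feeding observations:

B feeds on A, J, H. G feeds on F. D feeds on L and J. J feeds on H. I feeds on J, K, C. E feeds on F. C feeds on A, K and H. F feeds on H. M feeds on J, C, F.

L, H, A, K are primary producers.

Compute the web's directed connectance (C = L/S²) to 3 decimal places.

The web has S = 13 species and L = 18 feeding links.
C = L / S² = 18 / 169 = 0.1065 ≈ 0.107.

C = 0.107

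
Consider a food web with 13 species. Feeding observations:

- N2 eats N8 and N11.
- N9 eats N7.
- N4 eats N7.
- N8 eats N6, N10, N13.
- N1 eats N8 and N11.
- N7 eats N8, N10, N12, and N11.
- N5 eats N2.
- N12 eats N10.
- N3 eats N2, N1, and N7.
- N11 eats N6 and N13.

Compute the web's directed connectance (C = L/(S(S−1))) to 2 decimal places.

C = 0.13

The web has S = 13 species and L = 20 feeding links.
C = L / (S(S−1)) = 20 / 156 = 0.1282 ≈ 0.13.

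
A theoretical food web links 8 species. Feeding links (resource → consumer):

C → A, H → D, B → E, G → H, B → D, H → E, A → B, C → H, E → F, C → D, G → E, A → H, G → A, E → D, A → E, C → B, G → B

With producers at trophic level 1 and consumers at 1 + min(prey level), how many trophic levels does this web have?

Producers (level 1): C, G.
Following each consumer down to its lowest-level prey: G → E → F (levels 1 through 3).
All prey of F (E 2) are at level 2 or above, so F is at level 1 + 2 = 3.
Every consumer has at least one prey at level 2 or below, so none exceeds level 3.

3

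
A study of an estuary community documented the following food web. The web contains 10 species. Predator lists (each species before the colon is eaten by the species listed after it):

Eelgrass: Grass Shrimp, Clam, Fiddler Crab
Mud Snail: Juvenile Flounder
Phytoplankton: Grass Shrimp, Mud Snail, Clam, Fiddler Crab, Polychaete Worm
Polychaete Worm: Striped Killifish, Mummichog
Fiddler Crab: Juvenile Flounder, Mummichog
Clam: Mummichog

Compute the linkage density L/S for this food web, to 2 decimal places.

L/S = 1.40

There are L = 14 links among S = 10 species.
L/S = 14/10 = 1.4000 ≈ 1.40.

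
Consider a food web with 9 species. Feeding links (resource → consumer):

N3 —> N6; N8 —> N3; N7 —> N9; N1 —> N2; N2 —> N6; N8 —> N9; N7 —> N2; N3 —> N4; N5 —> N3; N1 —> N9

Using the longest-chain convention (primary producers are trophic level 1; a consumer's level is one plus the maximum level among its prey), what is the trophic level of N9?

N7 is a producer → level 1.
N9 eats N7 (level 1); other prey at levels: N1 1, N8 1 → level 2.

Trophic level 2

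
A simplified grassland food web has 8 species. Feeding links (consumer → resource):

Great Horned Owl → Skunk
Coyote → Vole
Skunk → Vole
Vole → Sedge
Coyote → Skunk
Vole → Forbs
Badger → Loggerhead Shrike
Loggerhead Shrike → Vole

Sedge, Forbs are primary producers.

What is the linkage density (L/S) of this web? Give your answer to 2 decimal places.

L/S = 1.00

There are L = 8 links among S = 8 species.
L/S = 8/8 = 1.0000 ≈ 1.00.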